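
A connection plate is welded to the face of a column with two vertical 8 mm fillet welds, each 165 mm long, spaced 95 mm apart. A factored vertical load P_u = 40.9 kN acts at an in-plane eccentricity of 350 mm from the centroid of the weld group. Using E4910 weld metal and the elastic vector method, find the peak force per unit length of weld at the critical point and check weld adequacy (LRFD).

f_max ≈ 980 N/mm; adequate

E49XX → F_EXX = 490 MPa.
Total weld length L_w = 330 mm. Treat welds as unit-width lines.
Polar moment about centroid: J = 2[d³/12 + d(b/2)²] = 2[165³/12 + 165×47.5²] = 1493000 mm³.
Direct shear f_v = P/L_w = 40.9×10³ / 330 = 123.9 N/mm (vertical).
Torsion M = P·e = 40.9×10³ × 350 = 14315000 N·mm.
Critical point at (x, y) = (47.5, 82.5) from centroid. f_tx = M·y/J = 790.9 N/mm; f_ty = M·x/J = 455.4 N/mm.
Resultant f_max = √[f_tx² + (f_v + f_ty)²] = √[790.9² + (123.9 + 455.4)²] = 980.3 N/mm.
Capacity per unit length: φr_n = 0.75 × 0.6 × 490 × (0.707 × 8) = 1247 N/mm.
980.3 ≤ 1247 → adequate.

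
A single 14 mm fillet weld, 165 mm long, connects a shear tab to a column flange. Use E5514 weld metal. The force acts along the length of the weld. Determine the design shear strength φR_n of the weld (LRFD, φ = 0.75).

φR_n ≈ 404 kN

E55XX → F_EXX = 550 MPa.
Effective throat t_e = 0.707 × 14 = 9.898 mm.
Total length L = 165 mm; A_we = 9.898 × 165 = 1633 mm².
F_nw = 0.6 F_EXX = 0.6 × 550 = 330 MPa.
φR_n = 0.75 × 330 × 1633 × 10⁻³ = 404.2 kN.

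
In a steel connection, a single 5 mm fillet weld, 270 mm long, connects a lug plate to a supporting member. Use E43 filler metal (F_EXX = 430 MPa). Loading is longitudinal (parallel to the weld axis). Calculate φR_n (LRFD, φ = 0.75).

Effective throat t_e = 0.707 × 5 = 3.535 mm.
Total length L = 270 mm; A_we = 3.535 × 270 = 954.4 mm².
F_nw = 0.6 F_EXX = 0.6 × 430 = 258 MPa.
φR_n = 0.75 × 258 × 954.4 × 10⁻³ = 184.7 kN.

φR_n ≈ 185 kN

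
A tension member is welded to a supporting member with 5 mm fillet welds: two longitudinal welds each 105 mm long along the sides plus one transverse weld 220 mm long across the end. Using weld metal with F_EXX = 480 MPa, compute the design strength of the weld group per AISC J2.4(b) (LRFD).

φR_n ≈ 388 kN

t_e = 0.707 × 5 = 3.535 mm.
R_nwl = 0.6 × 480 × 3.535 × 210 × 10⁻³ = 213.8 kN (longitudinal, 2 welds).
R_nwt = 0.6 × 480 × 3.535 × 220 × 10⁻³ = 224 kN (transverse, base value).
(i) R_nwl + R_nwt = 437.8 kN; (ii) 0.85 R_nwl + 1.5 R_nwt = 517.7 kN.
R_n = max = 517.7 kN [governs: (ii)]; φR_n = 388.3 kN.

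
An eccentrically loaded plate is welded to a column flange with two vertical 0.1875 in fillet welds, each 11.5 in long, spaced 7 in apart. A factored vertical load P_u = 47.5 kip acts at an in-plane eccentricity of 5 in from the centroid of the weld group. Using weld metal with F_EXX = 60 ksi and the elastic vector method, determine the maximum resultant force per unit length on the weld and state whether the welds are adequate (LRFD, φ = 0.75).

Total weld length L_w = 23 in. Treat welds as unit-width lines.
Polar moment about centroid: J = 2[d³/12 + d(b/2)²] = 2[11.5³/12 + 11.5×3.5²] = 535.2 in³.
Direct shear f_v = P/L_w = 47.5 / 23 = 2.065 kip/in (vertical).
Torsion M = P·e = 47.5 × 5 = 237.5 kip·in.
Critical point at (x, y) = (3.5, 5.75) from centroid. f_tx = M·y/J = 2.551 kip/in; f_ty = M·x/J = 1.553 kip/in.
Resultant f_max = √[f_tx² + (f_v + f_ty)²] = √[2.551² + (2.065 + 1.553)²] = 4.427 kip/in.
Capacity per unit length: φr_n = 0.75 × 0.6 × 60 × (0.707 × 0.1875) = 3.579 kip/in.
4.427 > 3.579 → NOT adequate.

f_max ≈ 4.43 kip/in; NOT adequate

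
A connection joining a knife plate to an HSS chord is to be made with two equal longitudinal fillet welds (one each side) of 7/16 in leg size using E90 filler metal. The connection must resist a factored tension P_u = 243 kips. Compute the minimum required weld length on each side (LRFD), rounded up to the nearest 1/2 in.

L = 10 in on each side

E90XX → F_EXX = 90 ksi.
Throat t_e = 0.707 × 0.4375 = 0.3093 in.
φr_n = 0.75 × 0.6 × 90 × 0.3093 = 12.53 kips/in.
L_req = P_u / φr_n = 243 / 12.53 = 19.4 in total.
Per side: 19.4 / 2 = 9.699 in.
Round up → use L = 10 in on each side.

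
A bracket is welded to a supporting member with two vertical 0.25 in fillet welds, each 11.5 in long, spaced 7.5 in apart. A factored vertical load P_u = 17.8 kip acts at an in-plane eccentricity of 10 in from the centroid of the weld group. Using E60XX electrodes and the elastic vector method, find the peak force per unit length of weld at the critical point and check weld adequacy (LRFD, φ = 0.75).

f_max ≈ 2.62 kip/in; adequate

E60XX → F_EXX = 60 ksi.
Total weld length L_w = 23 in. Treat welds as unit-width lines.
Polar moment about centroid: J = 2[d³/12 + d(b/2)²] = 2[11.5³/12 + 11.5×3.75²] = 576.9 in³.
Direct shear f_v = P/L_w = 17.8 / 23 = 0.7739 kip/in (vertical).
Torsion M = P·e = 17.8 × 10 = 178 kip·in.
Critical point at (x, y) = (3.75, 5.75) from centroid. f_tx = M·y/J = 1.774 kip/in; f_ty = M·x/J = 1.157 kip/in.
Resultant f_max = √[f_tx² + (f_v + f_ty)²] = √[1.774² + (0.7739 + 1.157)²] = 2.622 kip/in.
Capacity per unit length: φr_n = 0.75 × 0.6 × 60 × (0.707 × 0.25) = 4.772 kip/in.
2.622 ≤ 4.772 → adequate.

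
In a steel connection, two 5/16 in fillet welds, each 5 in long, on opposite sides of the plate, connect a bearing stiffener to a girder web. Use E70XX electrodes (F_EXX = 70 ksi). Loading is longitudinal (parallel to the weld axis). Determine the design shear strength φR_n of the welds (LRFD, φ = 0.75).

Effective throat t_e = 0.707 × 0.3125 = 0.2209 in.
Total length L = 10 in; A_we = 0.2209 × 10 = 2.209 in².
F_nw = 0.6 F_EXX = 0.6 × 70 = 42 ksi.
φR_n = 0.75 × 42 × 2.209 = 69.6 kips.

φR_n ≈ 69.6 kips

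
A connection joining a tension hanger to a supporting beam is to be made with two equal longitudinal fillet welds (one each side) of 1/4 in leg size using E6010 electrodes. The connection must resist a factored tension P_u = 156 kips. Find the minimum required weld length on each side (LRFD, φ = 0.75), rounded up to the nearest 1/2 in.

L = 16.5 in on each side

E60XX → F_EXX = 60 ksi.
Throat t_e = 0.707 × 0.25 = 0.1767 in.
φr_n = 0.75 × 0.6 × 60 × 0.1767 = 4.772 kips/in.
L_req = P_u / φr_n = 156 / 4.772 = 32.69 in total.
Per side: 32.69 / 2 = 16.34 in.
Round up → use L = 16.5 in on each side.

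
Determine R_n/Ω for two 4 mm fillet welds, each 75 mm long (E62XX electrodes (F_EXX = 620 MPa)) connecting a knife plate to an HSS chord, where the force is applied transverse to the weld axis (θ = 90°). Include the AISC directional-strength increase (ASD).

t_e = 0.707 × 4 = 2.828 mm; A_we = 2.828 × 150 = 424.2 mm².
Directional factor: 1.0 + 0.5 sin^1.5(90°) = 1.5.
F_nw = 0.6 × 620 × 1.5 = 558 MPa.
R_n/Ω = (558 × 424.2) / 2.0 × 10⁻³ = 118.4 kN.

R_n/Ω ≈ 118 kN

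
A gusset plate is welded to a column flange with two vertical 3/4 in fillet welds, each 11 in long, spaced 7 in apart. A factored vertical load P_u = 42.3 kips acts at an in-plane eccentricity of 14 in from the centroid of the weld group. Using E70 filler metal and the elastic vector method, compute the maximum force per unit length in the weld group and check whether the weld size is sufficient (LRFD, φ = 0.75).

f_max ≈ 9.04 kip/in; adequate

E70XX → F_EXX = 70 ksi.
Total weld length L_w = 22 in. Treat welds as unit-width lines.
Polar moment about centroid: J = 2[d³/12 + d(b/2)²] = 2[11³/12 + 11×3.5²] = 491.3 in³.
Direct shear f_v = P/L_w = 42.3 / 22 = 1.923 kip/in (vertical).
Torsion M = P·e = 42.3 × 14 = 592.2 kip·in.
Critical point at (x, y) = (3.5, 5.5) from centroid. f_tx = M·y/J = 6.629 kip/in; f_ty = M·x/J = 4.219 kip/in.
Resultant f_max = √[f_tx² + (f_v + f_ty)²] = √[6.629² + (1.923 + 4.219)²] = 9.037 kip/in.
Capacity per unit length: φr_n = 0.75 × 0.6 × 70 × (0.707 × 0.75) = 16.7 kip/in.
9.037 ≤ 16.7 → adequate.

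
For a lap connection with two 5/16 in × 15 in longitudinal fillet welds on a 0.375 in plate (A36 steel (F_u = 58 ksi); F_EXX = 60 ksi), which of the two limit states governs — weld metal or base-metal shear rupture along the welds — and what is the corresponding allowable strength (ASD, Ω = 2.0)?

t_e = 0.707 × 0.3125 = 0.2209 in; L = 30 in.
Weld metal: R_n/Ω = (1/2.0) × 0.6 × 60 × 0.2209 × 30 = 119.3 kip.
Base metal (shear rupture): R_n/Ω = (1/2.0) × 0.6 × 58 × 0.375 × 30 = 195.7 kip.
Governing: weld metal.

R_n/Ω ≈ 119 kip (weld metal governs)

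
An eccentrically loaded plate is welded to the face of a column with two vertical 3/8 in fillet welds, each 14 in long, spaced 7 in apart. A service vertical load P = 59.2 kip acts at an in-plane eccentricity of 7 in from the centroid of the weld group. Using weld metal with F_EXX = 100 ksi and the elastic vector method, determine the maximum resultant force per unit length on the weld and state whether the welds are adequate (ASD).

f_max ≈ 5.34 kip/in; adequate

Total weld length L_w = 28 in. Treat welds as unit-width lines.
Polar moment about centroid: J = 2[d³/12 + d(b/2)²] = 2[14³/12 + 14×3.5²] = 800.3 in³.
Direct shear f_v = P/L_w = 59.2 / 28 = 2.114 kip/in (vertical).
Torsion M = P·e = 59.2 × 7 = 414.4 kip·in.
Critical point at (x, y) = (3.5, 7) from centroid. f_tx = M·y/J = 3.624 kip/in; f_ty = M·x/J = 1.812 kip/in.
Resultant f_max = √[f_tx² + (f_v + f_ty)²] = √[3.624² + (2.114 + 1.812)²] = 5.344 kip/in.
Capacity per unit length: r_n/Ω = (1/2.0) × 0.6 × 100 × (0.707 × 0.375) = 7.954 kip/in.
5.344 ≤ 7.954 → adequate.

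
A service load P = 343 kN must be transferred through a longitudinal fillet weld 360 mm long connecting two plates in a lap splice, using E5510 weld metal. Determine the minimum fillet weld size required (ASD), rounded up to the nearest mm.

E55XX → F_EXX = 550 MPa.
Total weld length L = 360 mm.
Required throat t_e = P × Ω / (0.6 F_EXX × L) = 343 × 2.0 / (0.6 × 550 × 360 × 10⁻³) = 5.774 mm.
Required leg w = t_e / 0.707 = 8.167 mm → use 9 mm.

w = 9 mm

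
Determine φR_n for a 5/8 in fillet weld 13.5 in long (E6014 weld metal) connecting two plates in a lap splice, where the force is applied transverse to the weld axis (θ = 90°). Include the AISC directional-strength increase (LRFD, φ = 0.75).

φR_n ≈ 242 kips

E60XX → F_EXX = 60 ksi.
t_e = 0.707 × 0.625 = 0.4419 in; A_we = 0.4419 × 13.5 = 5.965 in².
Directional factor: 1.0 + 0.5 sin^1.5(90°) = 1.5.
F_nw = 0.6 × 60 × 1.5 = 54 ksi.
φR_n = 0.75 × 54 × 5.965 = 241.6 kips.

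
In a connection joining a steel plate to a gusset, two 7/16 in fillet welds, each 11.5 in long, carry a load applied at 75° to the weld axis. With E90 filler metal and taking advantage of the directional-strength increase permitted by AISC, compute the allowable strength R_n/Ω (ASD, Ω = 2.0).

R_n/Ω ≈ 283 kip

E90XX → F_EXX = 90 ksi.
t_e = 0.707 × 0.4375 = 0.3093 in; A_we = 0.3093 × 23 = 7.114 in².
Directional factor: 1.0 + 0.5 sin^1.5(75°) = 1.475.
F_nw = 0.6 × 90 × 1.475 = 79.63 ksi.
R_n/Ω = (79.63 × 7.114) / 2.0 = 283.3 kip.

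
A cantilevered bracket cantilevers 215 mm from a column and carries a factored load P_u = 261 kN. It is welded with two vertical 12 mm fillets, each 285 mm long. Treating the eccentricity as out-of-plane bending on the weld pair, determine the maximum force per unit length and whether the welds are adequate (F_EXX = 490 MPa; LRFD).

L_w = 2 × 285 = 570 mm; section modulus (unit throat) S = 2 × L²/6 = 27080 mm².
Direct shear f_v = P/L_w = 261×10³/570 = 457.9 N/mm.
Moment M = P × e = 261×10³ × 215 = 56115000 N·mm; bending f_b = M/S = 2073 N/mm.
f_max = √(f_v² + f_b²) = √(457.9² + 2073²) = 2123 N/mm.
φr_n = 0.75 × 0.6 × 490 × (0.707 × 12) = 1871 N/mm → NOT adequate.

f_max ≈ 2120 N/mm; NOT adequate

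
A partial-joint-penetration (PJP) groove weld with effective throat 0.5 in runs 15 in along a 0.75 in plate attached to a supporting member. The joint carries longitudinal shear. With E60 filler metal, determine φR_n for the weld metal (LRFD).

E60XX → F_EXX = 60 ksi.
Effective throat (given) t_e = 0.5 in.
A_we = 0.5 × 15 = 7.5 in².
F_nw = 0.6 F_EXX = 36 ksi.
φR_n = 0.75 × 36 × 7.5 = 202.5 kips.

φR_n ≈ 202 kips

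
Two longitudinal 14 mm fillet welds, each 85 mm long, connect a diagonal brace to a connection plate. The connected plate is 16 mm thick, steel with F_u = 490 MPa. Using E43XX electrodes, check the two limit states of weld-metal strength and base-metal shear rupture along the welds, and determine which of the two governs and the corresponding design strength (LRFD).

φR_n ≈ 326 kN (weld metal governs)

E43XX → F_EXX = 430 MPa.
t_e = 0.707 × 14 = 9.898 mm; L = 170 mm.
Weld metal: φR_n = 0.75 × 0.6 × 430 × 9.898 × 170 × 10⁻³ = 325.6 kN.
Base metal (shear rupture): φR_n = 0.75 × 0.6 × 490 × 16 × 170 × 10⁻³ = 599.8 kN.
Governing: weld metal.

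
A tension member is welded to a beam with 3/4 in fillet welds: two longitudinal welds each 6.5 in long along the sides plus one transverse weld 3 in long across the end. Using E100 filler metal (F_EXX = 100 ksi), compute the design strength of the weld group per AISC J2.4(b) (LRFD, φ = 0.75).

φR_n ≈ 382 kips

t_e = 0.707 × 0.75 = 0.5302 in.
R_nwl = 0.6 × 100 × 0.5302 × 13 = 413.6 kips (longitudinal, 2 welds).
R_nwt = 0.6 × 100 × 0.5302 × 3 = 95.45 kips (transverse, base value).
(i) R_nwl + R_nwt = 509 kips; (ii) 0.85 R_nwl + 1.5 R_nwt = 494.7 kips.
R_n = max = 509 kips [governs: (i)]; φR_n = 381.8 kips.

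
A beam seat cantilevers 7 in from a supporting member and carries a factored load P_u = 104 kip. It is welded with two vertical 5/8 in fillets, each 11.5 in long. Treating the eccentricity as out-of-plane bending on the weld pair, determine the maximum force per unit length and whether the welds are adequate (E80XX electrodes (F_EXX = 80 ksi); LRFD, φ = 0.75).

f_max ≈ 17.1 kip/in; NOT adequate

L_w = 2 × 11.5 = 23 in; section modulus (unit throat) S = 2 × L²/6 = 44.08 in².
Direct shear f_v = P/L_w = 104/23 = 4.522 kip/in.
Moment M = P × e = 104 × 7 = 728 kip·in; bending f_b = M/S = 16.51 kip/in.
f_max = √(f_v² + f_b²) = √(4.522² + 16.51²) = 17.12 kip/in.
φr_n = 0.75 × 0.6 × 80 × (0.707 × 0.625) = 15.91 kip/in → NOT adequate.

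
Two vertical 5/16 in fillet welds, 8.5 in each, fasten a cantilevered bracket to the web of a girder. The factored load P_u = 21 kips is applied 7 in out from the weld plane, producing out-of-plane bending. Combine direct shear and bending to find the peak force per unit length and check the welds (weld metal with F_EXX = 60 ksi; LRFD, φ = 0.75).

f_max ≈ 6.23 kip/in; NOT adequate

L_w = 2 × 8.5 = 17 in; section modulus (unit throat) S = 2 × L²/6 = 24.08 in².
Direct shear f_v = P/L_w = 21/17 = 1.235 kip/in.
Moment M = P × e = 21 × 7 = 147 kip·in; bending f_b = M/S = 6.104 kip/in.
f_max = √(f_v² + f_b²) = √(1.235² + 6.104²) = 6.228 kip/in.
φr_n = 0.75 × 0.6 × 60 × (0.707 × 0.3125) = 5.965 kip/in → NOT adequate.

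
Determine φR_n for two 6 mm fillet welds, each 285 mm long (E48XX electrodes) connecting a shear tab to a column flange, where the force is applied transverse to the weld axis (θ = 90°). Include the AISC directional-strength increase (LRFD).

φR_n ≈ 783 kN

E48XX → F_EXX = 480 MPa.
t_e = 0.707 × 6 = 4.242 mm; A_we = 4.242 × 570 = 2418 mm².
Directional factor: 1.0 + 0.5 sin^1.5(90°) = 1.5.
F_nw = 0.6 × 480 × 1.5 = 432 MPa.
φR_n = 0.75 × 432 × 2418 × 10⁻³ = 783.4 kN.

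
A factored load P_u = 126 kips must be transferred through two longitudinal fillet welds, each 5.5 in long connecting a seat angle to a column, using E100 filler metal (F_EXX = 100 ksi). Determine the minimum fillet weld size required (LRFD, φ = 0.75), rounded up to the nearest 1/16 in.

w = 3/8 in

Total weld length L = 11 in.
Required throat t_e = P_u / (φ × 0.6 F_EXX × L) = 126 / (0.75 × 0.6 × 100 × 11) = 0.2545 in.
Required leg w = t_e / 0.707 = 0.36 in → use 3/8 in.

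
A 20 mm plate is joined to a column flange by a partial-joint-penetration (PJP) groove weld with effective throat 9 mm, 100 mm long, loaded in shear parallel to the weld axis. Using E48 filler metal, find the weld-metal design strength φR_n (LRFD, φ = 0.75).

φR_n ≈ 194 kN

E48XX → F_EXX = 480 MPa.
Effective throat (given) t_e = 9 mm.
A_we = 9 × 100 = 900 mm².
F_nw = 0.6 F_EXX = 288 MPa.
φR_n = 0.75 × 288 × 900 × 10⁻³ = 194.4 kN.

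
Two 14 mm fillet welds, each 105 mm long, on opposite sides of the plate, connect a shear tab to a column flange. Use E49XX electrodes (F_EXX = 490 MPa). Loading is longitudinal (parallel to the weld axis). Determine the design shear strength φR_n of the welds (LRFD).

Effective throat t_e = 0.707 × 14 = 9.898 mm.
Total length L = 210 mm; A_we = 9.898 × 210 = 2079 mm².
F_nw = 0.6 F_EXX = 0.6 × 490 = 294 MPa.
φR_n = 0.75 × 294 × 2079 × 10⁻³ = 458.3 kN.

φR_n ≈ 458 kN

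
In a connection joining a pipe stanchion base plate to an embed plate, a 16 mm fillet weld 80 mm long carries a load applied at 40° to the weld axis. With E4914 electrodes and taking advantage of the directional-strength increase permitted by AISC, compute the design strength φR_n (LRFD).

E49XX → F_EXX = 490 MPa.
t_e = 0.707 × 16 = 11.31 mm; A_we = 11.31 × 80 = 905 mm².
Directional factor: 1.0 + 0.5 sin^1.5(40°) = 1.258.
F_nw = 0.6 × 490 × 1.258 = 369.8 MPa.
φR_n = 0.75 × 369.8 × 905 × 10⁻³ = 251 kN.

φR_n ≈ 251 kN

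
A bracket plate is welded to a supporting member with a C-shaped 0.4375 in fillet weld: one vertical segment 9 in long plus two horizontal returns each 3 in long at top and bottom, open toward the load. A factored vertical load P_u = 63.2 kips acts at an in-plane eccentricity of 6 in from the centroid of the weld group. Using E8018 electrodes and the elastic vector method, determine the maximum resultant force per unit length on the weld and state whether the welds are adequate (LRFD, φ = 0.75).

E80XX → F_EXX = 80 ksi.
Total weld length L_w = 15 in. Treat welds as unit-width lines.
Centroid: x̄ = 2×3×1.5 / 15 = 0.6 in from the vertical weld.
Polar moment about centroid: J = I_x + I_y = [9³/12 + 2×3×4.5²] + [9×0.6² + 2(3³/12 + 3×0.9²)] = 194.8 in³.
Direct shear f_v = P/L_w = 63.2 / 15 = 4.213 kip/in (vertical).
Torsion M = P·e = 63.2 × 6 = 379.2 kip·in.
Critical point at (x, y) = (2.4, 4.5) from centroid. f_tx = M·y/J = 8.758 kip/in; f_ty = M·x/J = 4.671 kip/in.
Resultant f_max = √[f_tx² + (f_v + f_ty)²] = √[8.758² + (4.213 + 4.671)²] = 12.47 kip/in.
Capacity per unit length: φr_n = 0.75 × 0.6 × 80 × (0.707 × 0.4375) = 11.14 kip/in.
12.47 > 11.14 → NOT adequate.

f_max ≈ 12.5 kip/in; NOT adequate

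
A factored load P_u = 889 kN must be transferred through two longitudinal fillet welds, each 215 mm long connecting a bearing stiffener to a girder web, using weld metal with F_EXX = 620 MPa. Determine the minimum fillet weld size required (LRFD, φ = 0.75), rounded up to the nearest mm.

w = 11 mm

Total weld length L = 430 mm.
Required throat t_e = P_u / (φ × 0.6 F_EXX × L) = 889 / (0.75 × 0.6 × 620 × 430 × 10⁻³) = 7.41 mm.
Required leg w = t_e / 0.707 = 10.48 mm → use 11 mm.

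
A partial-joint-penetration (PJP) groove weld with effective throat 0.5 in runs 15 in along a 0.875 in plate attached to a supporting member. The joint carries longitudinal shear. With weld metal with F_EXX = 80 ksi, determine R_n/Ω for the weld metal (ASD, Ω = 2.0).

R_n/Ω ≈ 180 kip

Effective throat (given) t_e = 0.5 in.
A_we = 0.5 × 15 = 7.5 in².
F_nw = 0.6 F_EXX = 48 ksi.
R_n/Ω = (48 × 7.5) / 2.0 = 180 kip.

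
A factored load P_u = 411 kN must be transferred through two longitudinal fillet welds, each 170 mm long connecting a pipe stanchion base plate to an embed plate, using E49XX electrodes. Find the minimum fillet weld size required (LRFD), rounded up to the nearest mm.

w = 8 mm

E49XX → F_EXX = 490 MPa.
Total weld length L = 340 mm.
Required throat t_e = P_u / (φ × 0.6 F_EXX × L) = 411 / (0.75 × 0.6 × 490 × 340 × 10⁻³) = 5.482 mm.
Required leg w = t_e / 0.707 = 7.754 mm → use 8 mm.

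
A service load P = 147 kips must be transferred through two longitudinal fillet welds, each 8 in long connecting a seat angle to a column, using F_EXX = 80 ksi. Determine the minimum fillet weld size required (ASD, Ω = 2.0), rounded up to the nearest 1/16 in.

Total weld length L = 16 in.
Required throat t_e = P × Ω / (0.6 F_EXX × L) = 147 × 2.0 / (0.6 × 80 × 16) = 0.3828 in.
Required leg w = t_e / 0.707 = 0.5415 in → use 9/16 in.

w = 9/16 in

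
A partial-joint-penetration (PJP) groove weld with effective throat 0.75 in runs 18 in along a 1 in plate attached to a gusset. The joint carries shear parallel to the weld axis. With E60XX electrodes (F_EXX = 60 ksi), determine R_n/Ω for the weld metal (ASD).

Effective throat (given) t_e = 0.75 in.
A_we = 0.75 × 18 = 13.5 in².
F_nw = 0.6 F_EXX = 36 ksi.
R_n/Ω = (36 × 13.5) / 2.0 = 243 kips.

R_n/Ω ≈ 243 kips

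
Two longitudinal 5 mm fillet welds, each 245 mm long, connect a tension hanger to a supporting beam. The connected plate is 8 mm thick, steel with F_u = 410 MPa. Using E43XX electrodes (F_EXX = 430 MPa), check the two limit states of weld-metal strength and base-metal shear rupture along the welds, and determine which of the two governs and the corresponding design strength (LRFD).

t_e = 0.707 × 5 = 3.535 mm; L = 490 mm.
Weld metal: φR_n = 0.75 × 0.6 × 430 × 3.535 × 490 × 10⁻³ = 335.2 kN.
Base metal (shear rupture): φR_n = 0.75 × 0.6 × 410 × 8 × 490 × 10⁻³ = 723.2 kN.
Governing: weld metal.

φR_n ≈ 335 kN (weld metal governs)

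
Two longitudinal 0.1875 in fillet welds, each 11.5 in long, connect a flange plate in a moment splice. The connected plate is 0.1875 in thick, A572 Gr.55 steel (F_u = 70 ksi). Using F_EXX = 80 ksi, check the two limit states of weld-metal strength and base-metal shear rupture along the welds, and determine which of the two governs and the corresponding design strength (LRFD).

φR_n ≈ 110 kips (weld metal governs)

t_e = 0.707 × 0.1875 = 0.1326 in; L = 23 in.
Weld metal: φR_n = 0.75 × 0.6 × 80 × 0.1326 × 23 = 109.8 kips.
Base metal (shear rupture): φR_n = 0.75 × 0.6 × 70 × 0.1875 × 23 = 135.8 kips.
Governing: weld metal.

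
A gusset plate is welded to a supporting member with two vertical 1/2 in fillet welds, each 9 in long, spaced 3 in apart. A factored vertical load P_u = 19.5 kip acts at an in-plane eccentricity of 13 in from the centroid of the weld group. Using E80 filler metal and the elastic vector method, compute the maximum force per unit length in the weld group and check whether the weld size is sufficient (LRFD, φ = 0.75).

E80XX → F_EXX = 80 ksi.
Total weld length L_w = 18 in. Treat welds as unit-width lines.
Polar moment about centroid: J = 2[d³/12 + d(b/2)²] = 2[9³/12 + 9×1.5²] = 162 in³.
Direct shear f_v = P/L_w = 19.5 / 18 = 1.083 kip/in (vertical).
Torsion M = P·e = 19.5 × 13 = 253.5 kip·in.
Critical point at (x, y) = (1.5, 4.5) from centroid. f_tx = M·y/J = 7.042 kip/in; f_ty = M·x/J = 2.347 kip/in.
Resultant f_max = √[f_tx² + (f_v + f_ty)²] = √[7.042² + (1.083 + 2.347)²] = 7.833 kip/in.
Capacity per unit length: φr_n = 0.75 × 0.6 × 80 × (0.707 × 0.5) = 12.73 kip/in.
7.833 ≤ 12.73 → adequate.

f_max ≈ 7.83 kip/in; adequate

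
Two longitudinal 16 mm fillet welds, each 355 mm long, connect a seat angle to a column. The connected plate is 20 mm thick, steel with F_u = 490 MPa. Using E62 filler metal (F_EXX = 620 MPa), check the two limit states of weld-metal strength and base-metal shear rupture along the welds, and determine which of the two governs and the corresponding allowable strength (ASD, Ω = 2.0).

R_n/Ω ≈ 1490 kN (weld metal governs)

t_e = 0.707 × 16 = 11.31 mm; L = 710 mm.
Weld metal: R_n/Ω = (1/2.0) × 0.6 × 620 × 11.31 × 710 × 10⁻³ = 1494 kN.
Base metal (shear rupture): R_n/Ω = (1/2.0) × 0.6 × 490 × 20 × 710 × 10⁻³ = 2087 kN.
Governing: weld metal.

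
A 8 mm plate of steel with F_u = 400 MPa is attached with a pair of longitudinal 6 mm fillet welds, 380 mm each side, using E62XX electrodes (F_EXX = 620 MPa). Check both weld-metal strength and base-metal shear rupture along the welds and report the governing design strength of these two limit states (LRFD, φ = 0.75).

t_e = 0.707 × 6 = 4.242 mm; L = 760 mm.
Weld metal: φR_n = 0.75 × 0.6 × 620 × 4.242 × 760 × 10⁻³ = 899.5 kN.
Base metal (shear rupture): φR_n = 0.75 × 0.6 × 400 × 8 × 760 × 10⁻³ = 1094 kN.
Governing: weld metal.

φR_n ≈ 899 kN (weld metal governs)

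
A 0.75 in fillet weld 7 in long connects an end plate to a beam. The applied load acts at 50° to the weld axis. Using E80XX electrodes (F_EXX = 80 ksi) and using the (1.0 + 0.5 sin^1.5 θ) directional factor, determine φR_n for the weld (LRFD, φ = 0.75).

φR_n ≈ 178 kip

t_e = 0.707 × 0.75 = 0.5302 in; A_we = 0.5302 × 7 = 3.712 in².
Directional factor: 1.0 + 0.5 sin^1.5(50°) = 1.335.
F_nw = 0.6 × 80 × 1.335 = 64.09 ksi.
φR_n = 0.75 × 64.09 × 3.712 = 178.4 kip.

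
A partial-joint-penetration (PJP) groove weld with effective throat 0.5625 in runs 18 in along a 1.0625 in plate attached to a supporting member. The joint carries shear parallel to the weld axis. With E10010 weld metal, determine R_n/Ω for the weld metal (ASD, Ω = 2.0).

E100XX → F_EXX = 100 ksi.
Effective throat (given) t_e = 0.5625 in.
A_we = 0.5625 × 18 = 10.12 in².
F_nw = 0.6 F_EXX = 60 ksi.
R_n/Ω = (60 × 10.12) / 2.0 = 303.8 kip.

R_n/Ω ≈ 304 kip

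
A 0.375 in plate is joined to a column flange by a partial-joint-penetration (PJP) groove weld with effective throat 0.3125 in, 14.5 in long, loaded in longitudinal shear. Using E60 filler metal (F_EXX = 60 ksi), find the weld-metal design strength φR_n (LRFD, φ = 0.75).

Effective throat (given) t_e = 0.3125 in.
A_we = 0.3125 × 14.5 = 4.531 in².
F_nw = 0.6 F_EXX = 36 ksi.
φR_n = 0.75 × 36 × 4.531 = 122.3 kips.

φR_n ≈ 122 kips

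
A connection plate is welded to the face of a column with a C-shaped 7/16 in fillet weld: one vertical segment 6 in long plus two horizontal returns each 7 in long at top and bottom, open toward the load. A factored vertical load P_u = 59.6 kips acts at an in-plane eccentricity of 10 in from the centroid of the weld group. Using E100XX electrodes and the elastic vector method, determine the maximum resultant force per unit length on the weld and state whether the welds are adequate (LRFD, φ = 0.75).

E100XX → F_EXX = 100 ksi.
Total weld length L_w = 20 in. Treat welds as unit-width lines.
Centroid: x̄ = 2×7×3.5 / 20 = 2.45 in from the vertical weld.
Polar moment about centroid: J = I_x + I_y = [6³/12 + 2×7×3²] + [6×2.45² + 2(7³/12 + 7×1.05²)] = 252.6 in³.
Direct shear f_v = P/L_w = 59.6 / 20 = 2.98 kip/in (vertical).
Torsion M = P·e = 59.6 × 10 = 596 kip·in.
Critical point at (x, y) = (4.55, 3) from centroid. f_tx = M·y/J = 7.078 kip/in; f_ty = M·x/J = 10.73 kip/in.
Resultant f_max = √[f_tx² + (f_v + f_ty)²] = √[7.078² + (2.98 + 10.73)²] = 15.43 kip/in.
Capacity per unit length: φr_n = 0.75 × 0.6 × 100 × (0.707 × 0.4375) = 13.92 kip/in.
15.43 > 13.92 → NOT adequate.

f_max ≈ 15.4 kip/in; NOT adequate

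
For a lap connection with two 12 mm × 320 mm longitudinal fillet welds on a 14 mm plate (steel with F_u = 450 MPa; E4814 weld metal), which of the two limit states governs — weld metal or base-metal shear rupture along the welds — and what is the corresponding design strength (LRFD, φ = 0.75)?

E48XX → F_EXX = 480 MPa.
t_e = 0.707 × 12 = 8.484 mm; L = 640 mm.
Weld metal: φR_n = 0.75 × 0.6 × 480 × 8.484 × 640 × 10⁻³ = 1173 kN.
Base metal (shear rupture): φR_n = 0.75 × 0.6 × 450 × 14 × 640 × 10⁻³ = 1814 kN.
Governing: weld metal.

φR_n ≈ 1170 kN (weld metal governs)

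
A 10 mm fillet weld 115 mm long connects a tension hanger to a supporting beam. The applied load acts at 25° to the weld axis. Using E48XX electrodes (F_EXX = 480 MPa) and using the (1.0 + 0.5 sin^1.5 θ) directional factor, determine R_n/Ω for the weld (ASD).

R_n/Ω ≈ 133 kN

t_e = 0.707 × 10 = 7.07 mm; A_we = 7.07 × 115 = 813 mm².
Directional factor: 1.0 + 0.5 sin^1.5(25°) = 1.137.
F_nw = 0.6 × 480 × 1.137 = 327.6 MPa.
R_n/Ω = (327.6 × 813) / 2.0 × 10⁻³ = 133.2 kN.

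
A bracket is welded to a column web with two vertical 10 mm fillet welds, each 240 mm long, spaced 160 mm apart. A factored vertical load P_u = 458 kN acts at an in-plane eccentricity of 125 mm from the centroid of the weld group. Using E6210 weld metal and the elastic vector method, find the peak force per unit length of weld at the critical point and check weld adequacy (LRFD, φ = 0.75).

E62XX → F_EXX = 620 MPa.
Total weld length L_w = 480 mm. Treat welds as unit-width lines.
Polar moment about centroid: J = 2[d³/12 + d(b/2)²] = 2[240³/12 + 240×80²] = 5376000 mm³.
Direct shear f_v = P/L_w = 458×10³ / 480 = 954.2 N/mm (vertical).
Torsion M = P·e = 458×10³ × 125 = 57250000 N·mm.
Critical point at (x, y) = (80, 120) from centroid. f_tx = M·y/J = 1278 N/mm; f_ty = M·x/J = 851.9 N/mm.
Resultant f_max = √[f_tx² + (f_v + f_ty)²] = √[1278² + (954.2 + 851.9)²] = 2212 N/mm.
Capacity per unit length: φr_n = 0.75 × 0.6 × 620 × (0.707 × 10) = 1973 N/mm.
2212 > 1973 → NOT adequate.

f_max ≈ 2210 N/mm; NOT adequate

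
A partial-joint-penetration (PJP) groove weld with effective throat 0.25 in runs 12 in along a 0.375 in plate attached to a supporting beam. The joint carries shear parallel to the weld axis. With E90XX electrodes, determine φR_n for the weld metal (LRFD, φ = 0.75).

E90XX → F_EXX = 90 ksi.
Effective throat (given) t_e = 0.25 in.
A_we = 0.25 × 12 = 3 in².
F_nw = 0.6 F_EXX = 54 ksi.
φR_n = 0.75 × 54 × 3 = 121.5 kip.

φR_n ≈ 122 kip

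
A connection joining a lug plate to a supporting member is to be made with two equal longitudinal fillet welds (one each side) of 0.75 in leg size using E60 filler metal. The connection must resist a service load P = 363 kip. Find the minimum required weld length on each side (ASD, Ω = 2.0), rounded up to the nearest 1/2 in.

L = 19.5 in on each side

E60XX → F_EXX = 60 ksi.
Throat t_e = 0.707 × 0.75 = 0.5302 in.
r_n/Ω = (0.6 × 60 × 0.5302) / 2.0 = 9.544 kip/in.
L_req = P / (r_n/Ω) = 363 / 9.544 = 38.03 in total.
Per side: 38.03 / 2 = 19.02 in.
Round up → use L = 19.5 in on each side.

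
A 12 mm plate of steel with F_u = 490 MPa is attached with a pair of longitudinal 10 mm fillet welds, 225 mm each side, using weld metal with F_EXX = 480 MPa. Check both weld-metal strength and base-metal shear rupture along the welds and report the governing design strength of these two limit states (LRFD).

φR_n ≈ 687 kN (weld metal governs)

t_e = 0.707 × 10 = 7.07 mm; L = 450 mm.
Weld metal: φR_n = 0.75 × 0.6 × 480 × 7.07 × 450 × 10⁻³ = 687.2 kN.
Base metal (shear rupture): φR_n = 0.75 × 0.6 × 490 × 12 × 450 × 10⁻³ = 1191 kN.
Governing: weld metal.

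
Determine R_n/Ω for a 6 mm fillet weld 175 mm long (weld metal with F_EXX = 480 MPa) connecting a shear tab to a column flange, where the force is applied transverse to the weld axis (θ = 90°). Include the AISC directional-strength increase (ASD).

t_e = 0.707 × 6 = 4.242 mm; A_we = 4.242 × 175 = 742.4 mm².
Directional factor: 1.0 + 0.5 sin^1.5(90°) = 1.5.
F_nw = 0.6 × 480 × 1.5 = 432 MPa.
R_n/Ω = (432 × 742.4) / 2.0 × 10⁻³ = 160.3 kN.

R_n/Ω ≈ 160 kN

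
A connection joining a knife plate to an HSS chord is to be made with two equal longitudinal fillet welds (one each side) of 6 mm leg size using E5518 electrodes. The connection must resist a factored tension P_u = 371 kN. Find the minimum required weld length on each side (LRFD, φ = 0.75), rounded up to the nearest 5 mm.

E55XX → F_EXX = 550 MPa.
Throat t_e = 0.707 × 6 = 4.242 mm.
φr_n = 0.75 × 0.6 × 550 × 4.242 × 10⁻³ = 1.05 kN/mm.
L_req = P_u / φr_n = 371 / 1.05 = 353.4 mm total.
Per side: 353.4 / 2 = 176.7 mm.
Round up → use L = 180 mm on each side.

L = 180 mm on each side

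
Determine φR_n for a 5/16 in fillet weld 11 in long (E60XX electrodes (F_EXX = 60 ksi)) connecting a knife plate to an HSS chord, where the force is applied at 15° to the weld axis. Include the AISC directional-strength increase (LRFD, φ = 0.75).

t_e = 0.707 × 0.3125 = 0.2209 in; A_we = 0.2209 × 11 = 2.43 in².
Directional factor: 1.0 + 0.5 sin^1.5(15°) = 1.066.
F_nw = 0.6 × 60 × 1.066 = 38.37 ksi.
φR_n = 0.75 × 38.37 × 2.43 = 69.94 kip.

φR_n ≈ 69.9 kip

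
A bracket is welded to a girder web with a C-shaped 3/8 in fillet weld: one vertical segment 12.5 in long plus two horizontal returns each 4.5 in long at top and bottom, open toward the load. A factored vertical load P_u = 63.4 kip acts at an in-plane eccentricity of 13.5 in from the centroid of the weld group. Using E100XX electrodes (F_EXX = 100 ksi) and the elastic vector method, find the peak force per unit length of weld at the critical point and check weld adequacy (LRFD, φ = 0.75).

Total weld length L_w = 21.5 in. Treat welds as unit-width lines.
Centroid: x̄ = 2×4.5×2.25 / 21.5 = 0.9419 in from the vertical weld.
Polar moment about centroid: J = I_x + I_y = [12.5³/12 + 2×4.5×6.25²] + [12.5×0.9419² + 2(4.5³/12 + 4.5×1.308²)] = 556 in³.
Direct shear f_v = P/L_w = 63.4 / 21.5 = 2.949 kip/in (vertical).
Torsion M = P·e = 63.4 × 13.5 = 855.9 kip·in.
Critical point at (x, y) = (3.558, 6.25) from centroid. f_tx = M·y/J = 9.621 kip/in; f_ty = M·x/J = 5.477 kip/in.
Resultant f_max = √[f_tx² + (f_v + f_ty)²] = √[9.621² + (2.949 + 5.477)²] = 12.79 kip/in.
Capacity per unit length: φr_n = 0.75 × 0.6 × 100 × (0.707 × 0.375) = 11.93 kip/in.
12.79 > 11.93 → NOT adequate.

f_max ≈ 12.8 kip/in; NOT adequate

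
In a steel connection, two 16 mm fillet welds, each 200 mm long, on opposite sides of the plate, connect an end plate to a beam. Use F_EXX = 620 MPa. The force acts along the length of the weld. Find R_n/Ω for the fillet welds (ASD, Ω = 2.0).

Effective throat t_e = 0.707 × 16 = 11.31 mm.
Total length L = 400 mm; A_we = 11.31 × 400 = 4525 mm².
F_nw = 0.6 F_EXX = 0.6 × 620 = 372 MPa.
R_n = 372 × 4525 × 10⁻³ = 1683 kN; R_n/Ω = 1683/2.0 = 841.6 kN.

R_n/Ω ≈ 842 kN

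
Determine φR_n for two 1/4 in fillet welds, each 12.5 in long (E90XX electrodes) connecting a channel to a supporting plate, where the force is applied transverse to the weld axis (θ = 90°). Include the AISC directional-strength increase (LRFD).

E90XX → F_EXX = 90 ksi.
t_e = 0.707 × 0.25 = 0.1767 in; A_we = 0.1767 × 25 = 4.419 in².
Directional factor: 1.0 + 0.5 sin^1.5(90°) = 1.5.
F_nw = 0.6 × 90 × 1.5 = 81 ksi.
φR_n = 0.75 × 81 × 4.419 = 268.4 kips.

φR_n ≈ 268 kips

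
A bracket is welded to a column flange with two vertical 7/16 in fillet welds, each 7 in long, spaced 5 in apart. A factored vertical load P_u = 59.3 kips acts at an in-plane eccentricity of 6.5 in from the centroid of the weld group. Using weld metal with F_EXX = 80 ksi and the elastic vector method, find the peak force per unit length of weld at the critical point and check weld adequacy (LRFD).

Total weld length L_w = 14 in. Treat welds as unit-width lines.
Polar moment about centroid: J = 2[d³/12 + d(b/2)²] = 2[7³/12 + 7×2.5²] = 144.7 in³.
Direct shear f_v = P/L_w = 59.3 / 14 = 4.236 kip/in (vertical).
Torsion M = P·e = 59.3 × 6.5 = 385.45 kip·in.
Critical point at (x, y) = (2.5, 3.5) from centroid. f_tx = M·y/J = 9.325 kip/in; f_ty = M·x/J = 6.661 kip/in.
Resultant f_max = √[f_tx² + (f_v + f_ty)²] = √[9.325² + (4.236 + 6.661)²] = 14.34 kip/in.
Capacity per unit length: φr_n = 0.75 × 0.6 × 80 × (0.707 × 0.4375) = 11.14 kip/in.
14.34 > 11.14 → NOT adequate.

f_max ≈ 14.3 kip/in; NOT adequate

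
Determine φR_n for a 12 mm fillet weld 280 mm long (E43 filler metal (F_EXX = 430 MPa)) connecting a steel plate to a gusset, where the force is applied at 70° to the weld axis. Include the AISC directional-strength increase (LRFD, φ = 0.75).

φR_n ≈ 669 kN

t_e = 0.707 × 12 = 8.484 mm; A_we = 8.484 × 280 = 2376 mm².
Directional factor: 1.0 + 0.5 sin^1.5(70°) = 1.455.
F_nw = 0.6 × 430 × 1.455 = 375.5 MPa.
φR_n = 0.75 × 375.5 × 2376 × 10⁻³ = 669 kN.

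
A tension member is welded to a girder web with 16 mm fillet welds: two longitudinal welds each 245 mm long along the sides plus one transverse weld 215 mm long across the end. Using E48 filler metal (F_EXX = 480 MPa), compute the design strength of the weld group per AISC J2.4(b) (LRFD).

t_e = 0.707 × 16 = 11.31 mm.
R_nwl = 0.6 × 480 × 11.31 × 490 × 10⁻³ = 1596 kN (longitudinal, 2 welds).
R_nwt = 0.6 × 480 × 11.31 × 215 × 10⁻³ = 700.4 kN (transverse, base value).
(i) R_nwl + R_nwt = 2297 kN; (ii) 0.85 R_nwl + 1.5 R_nwt = 2408 kN.
R_n = max = 2408 kN [governs: (ii)]; φR_n = 1806 kN.

φR_n ≈ 1810 kN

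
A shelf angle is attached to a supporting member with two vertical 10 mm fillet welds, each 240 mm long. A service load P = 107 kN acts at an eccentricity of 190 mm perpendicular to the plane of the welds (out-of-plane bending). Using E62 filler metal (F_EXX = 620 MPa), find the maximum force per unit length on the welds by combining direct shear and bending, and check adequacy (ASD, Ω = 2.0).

L_w = 2 × 240 = 480 mm; section modulus (unit throat) S = 2 × L²/6 = 19200 mm².
Direct shear f_v = P/L_w = 107×10³/480 = 222.9 N/mm.
Moment M = P × e = 107×10³ × 190 = 20330000 N·mm; bending f_b = M/S = 1059 N/mm.
f_max = √(f_v² + f_b²) = √(222.9² + 1059²) = 1082 N/mm.
r_n/Ω = (1/2.0) × 0.6 × 620 × (0.707 × 10) = 1315 N/mm → adequate.

f_max ≈ 1080 N/mm; adequate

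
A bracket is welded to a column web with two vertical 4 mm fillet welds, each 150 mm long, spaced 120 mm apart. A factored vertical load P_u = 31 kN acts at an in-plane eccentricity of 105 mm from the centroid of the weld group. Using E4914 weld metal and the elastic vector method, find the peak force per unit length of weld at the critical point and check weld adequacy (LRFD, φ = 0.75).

f_max ≈ 267 N/mm; adequate

E49XX → F_EXX = 490 MPa.
Total weld length L_w = 300 mm. Treat welds as unit-width lines.
Polar moment about centroid: J = 2[d³/12 + d(b/2)²] = 2[150³/12 + 150×60²] = 1642000 mm³.
Direct shear f_v = P/L_w = 31×10³ / 300 = 103.3 N/mm (vertical).
Torsion M = P·e = 31×10³ × 105 = 3255000 N·mm.
Critical point at (x, y) = (60, 75) from centroid. f_tx = M·y/J = 148.6 N/mm; f_ty = M·x/J = 118.9 N/mm.
Resultant f_max = √[f_tx² + (f_v + f_ty)²] = √[148.6² + (103.3 + 118.9)²] = 267.4 N/mm.
Capacity per unit length: φr_n = 0.75 × 0.6 × 490 × (0.707 × 4) = 623.6 N/mm.
267.4 ≤ 623.6 → adequate.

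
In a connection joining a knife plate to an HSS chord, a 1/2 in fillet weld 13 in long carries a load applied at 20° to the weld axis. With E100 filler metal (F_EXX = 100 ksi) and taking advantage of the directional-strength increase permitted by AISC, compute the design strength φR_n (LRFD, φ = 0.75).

φR_n ≈ 227 kip

t_e = 0.707 × 0.5 = 0.3535 in; A_we = 0.3535 × 13 = 4.595 in².
Directional factor: 1.0 + 0.5 sin^1.5(20°) = 1.1.
F_nw = 0.6 × 100 × 1.1 = 66 ksi.
φR_n = 0.75 × 66 × 4.595 = 227.5 kip.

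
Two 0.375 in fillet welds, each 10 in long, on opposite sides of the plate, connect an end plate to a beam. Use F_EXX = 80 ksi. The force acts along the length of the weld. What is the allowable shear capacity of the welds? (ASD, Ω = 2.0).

R_n/Ω ≈ 127 kip

Effective throat t_e = 0.707 × 0.375 = 0.2651 in.
Total length L = 20 in; A_we = 0.2651 × 20 = 5.303 in².
F_nw = 0.6 F_EXX = 0.6 × 80 = 48 ksi.
R_n = 48 × 5.303 = 254.5 kip; R_n/Ω = 254.5/2.0 = 127.3 kip.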